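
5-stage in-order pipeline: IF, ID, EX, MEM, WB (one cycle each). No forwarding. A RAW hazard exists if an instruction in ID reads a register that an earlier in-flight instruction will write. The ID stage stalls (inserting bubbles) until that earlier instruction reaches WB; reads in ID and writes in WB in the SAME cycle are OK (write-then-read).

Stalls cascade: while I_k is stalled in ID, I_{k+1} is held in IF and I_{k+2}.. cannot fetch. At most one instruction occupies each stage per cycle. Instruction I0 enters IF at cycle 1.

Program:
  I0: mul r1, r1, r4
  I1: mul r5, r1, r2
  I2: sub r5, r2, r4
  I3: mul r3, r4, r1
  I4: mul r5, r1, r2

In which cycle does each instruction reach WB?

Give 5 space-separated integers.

Answer: 5 8 9 10 11

Derivation:
I0 mul r1 <- r1,r4: IF@1 ID@2 stall=0 (-) EX@3 MEM@4 WB@5
I1 mul r5 <- r1,r2: IF@2 ID@3 stall=2 (RAW on I0.r1 (WB@5)) EX@6 MEM@7 WB@8
I2 sub r5 <- r2,r4: IF@3 ID@6 stall=0 (-) EX@7 MEM@8 WB@9
I3 mul r3 <- r4,r1: IF@6 ID@7 stall=0 (-) EX@8 MEM@9 WB@10
I4 mul r5 <- r1,r2: IF@7 ID@8 stall=0 (-) EX@9 MEM@10 WB@11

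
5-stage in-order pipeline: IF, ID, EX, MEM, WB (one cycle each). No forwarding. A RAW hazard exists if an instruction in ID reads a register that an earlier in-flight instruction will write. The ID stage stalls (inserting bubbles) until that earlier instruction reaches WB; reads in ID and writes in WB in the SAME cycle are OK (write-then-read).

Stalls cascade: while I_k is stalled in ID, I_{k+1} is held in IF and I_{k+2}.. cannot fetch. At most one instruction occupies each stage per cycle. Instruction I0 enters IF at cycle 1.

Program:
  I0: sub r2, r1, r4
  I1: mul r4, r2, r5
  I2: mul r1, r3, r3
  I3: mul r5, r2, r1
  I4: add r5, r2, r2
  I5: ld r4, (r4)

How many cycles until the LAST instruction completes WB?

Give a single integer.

I0 sub r2 <- r1,r4: IF@1 ID@2 stall=0 (-) EX@3 MEM@4 WB@5
I1 mul r4 <- r2,r5: IF@2 ID@3 stall=2 (RAW on I0.r2 (WB@5)) EX@6 MEM@7 WB@8
I2 mul r1 <- r3,r3: IF@3 ID@6 stall=0 (-) EX@7 MEM@8 WB@9
I3 mul r5 <- r2,r1: IF@6 ID@7 stall=2 (RAW on I2.r1 (WB@9)) EX@10 MEM@11 WB@12
I4 add r5 <- r2,r2: IF@7 ID@10 stall=0 (-) EX@11 MEM@12 WB@13
I5 ld r4 <- r4: IF@10 ID@11 stall=0 (-) EX@12 MEM@13 WB@14

Answer: 14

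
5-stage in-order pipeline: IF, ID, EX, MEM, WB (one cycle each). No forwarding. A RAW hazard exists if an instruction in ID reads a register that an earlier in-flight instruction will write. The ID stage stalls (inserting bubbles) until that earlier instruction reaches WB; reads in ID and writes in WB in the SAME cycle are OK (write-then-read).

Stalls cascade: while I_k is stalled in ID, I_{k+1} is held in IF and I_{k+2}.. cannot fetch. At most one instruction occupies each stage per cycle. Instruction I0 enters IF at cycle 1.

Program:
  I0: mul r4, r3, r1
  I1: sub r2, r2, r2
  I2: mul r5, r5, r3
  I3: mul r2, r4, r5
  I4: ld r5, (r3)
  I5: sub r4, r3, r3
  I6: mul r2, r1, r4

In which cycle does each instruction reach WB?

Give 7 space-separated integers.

Answer: 5 6 7 10 11 12 15

Derivation:
I0 mul r4 <- r3,r1: IF@1 ID@2 stall=0 (-) EX@3 MEM@4 WB@5
I1 sub r2 <- r2,r2: IF@2 ID@3 stall=0 (-) EX@4 MEM@5 WB@6
I2 mul r5 <- r5,r3: IF@3 ID@4 stall=0 (-) EX@5 MEM@6 WB@7
I3 mul r2 <- r4,r5: IF@4 ID@5 stall=2 (RAW on I2.r5 (WB@7)) EX@8 MEM@9 WB@10
I4 ld r5 <- r3: IF@5 ID@8 stall=0 (-) EX@9 MEM@10 WB@11
I5 sub r4 <- r3,r3: IF@8 ID@9 stall=0 (-) EX@10 MEM@11 WB@12
I6 mul r2 <- r1,r4: IF@9 ID@10 stall=2 (RAW on I5.r4 (WB@12)) EX@13 MEM@14 WB@15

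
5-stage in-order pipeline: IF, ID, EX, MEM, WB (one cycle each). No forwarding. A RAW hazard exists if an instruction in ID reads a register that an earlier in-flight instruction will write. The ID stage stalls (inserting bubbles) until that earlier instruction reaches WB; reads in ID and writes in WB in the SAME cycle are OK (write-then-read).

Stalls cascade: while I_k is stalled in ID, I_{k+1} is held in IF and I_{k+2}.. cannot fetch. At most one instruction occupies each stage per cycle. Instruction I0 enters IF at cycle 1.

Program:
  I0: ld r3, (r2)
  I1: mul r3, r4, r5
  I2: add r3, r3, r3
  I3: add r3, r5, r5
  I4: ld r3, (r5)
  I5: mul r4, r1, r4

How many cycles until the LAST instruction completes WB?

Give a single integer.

Answer: 12

Derivation:
I0 ld r3 <- r2: IF@1 ID@2 stall=0 (-) EX@3 MEM@4 WB@5
I1 mul r3 <- r4,r5: IF@2 ID@3 stall=0 (-) EX@4 MEM@5 WB@6
I2 add r3 <- r3,r3: IF@3 ID@4 stall=2 (RAW on I1.r3 (WB@6)) EX@7 MEM@8 WB@9
I3 add r3 <- r5,r5: IF@4 ID@7 stall=0 (-) EX@8 MEM@9 WB@10
I4 ld r3 <- r5: IF@7 ID@8 stall=0 (-) EX@9 MEM@10 WB@11
I5 mul r4 <- r1,r4: IF@8 ID@9 stall=0 (-) EX@10 MEM@11 WB@12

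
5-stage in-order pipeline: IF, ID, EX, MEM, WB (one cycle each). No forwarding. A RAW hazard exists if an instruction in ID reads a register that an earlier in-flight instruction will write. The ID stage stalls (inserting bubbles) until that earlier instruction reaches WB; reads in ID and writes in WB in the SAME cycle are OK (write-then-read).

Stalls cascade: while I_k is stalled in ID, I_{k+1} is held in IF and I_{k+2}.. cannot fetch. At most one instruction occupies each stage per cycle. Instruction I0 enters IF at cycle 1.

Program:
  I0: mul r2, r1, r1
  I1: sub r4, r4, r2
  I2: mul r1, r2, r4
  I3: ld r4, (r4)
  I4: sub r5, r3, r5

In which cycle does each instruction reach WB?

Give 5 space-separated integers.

Answer: 5 8 11 12 13

Derivation:
I0 mul r2 <- r1,r1: IF@1 ID@2 stall=0 (-) EX@3 MEM@4 WB@5
I1 sub r4 <- r4,r2: IF@2 ID@3 stall=2 (RAW on I0.r2 (WB@5)) EX@6 MEM@7 WB@8
I2 mul r1 <- r2,r4: IF@3 ID@6 stall=2 (RAW on I1.r4 (WB@8)) EX@9 MEM@10 WB@11
I3 ld r4 <- r4: IF@6 ID@9 stall=0 (-) EX@10 MEM@11 WB@12
I4 sub r5 <- r3,r5: IF@9 ID@10 stall=0 (-) EX@11 MEM@12 WB@13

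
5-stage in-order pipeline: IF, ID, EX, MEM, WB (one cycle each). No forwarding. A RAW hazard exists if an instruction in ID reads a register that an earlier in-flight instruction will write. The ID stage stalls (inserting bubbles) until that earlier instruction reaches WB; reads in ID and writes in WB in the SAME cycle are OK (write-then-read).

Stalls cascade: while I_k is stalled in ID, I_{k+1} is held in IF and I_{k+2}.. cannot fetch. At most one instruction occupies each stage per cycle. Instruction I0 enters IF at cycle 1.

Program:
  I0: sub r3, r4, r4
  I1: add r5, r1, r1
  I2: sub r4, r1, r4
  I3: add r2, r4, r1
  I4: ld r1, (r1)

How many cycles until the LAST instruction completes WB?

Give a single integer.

I0 sub r3 <- r4,r4: IF@1 ID@2 stall=0 (-) EX@3 MEM@4 WB@5
I1 add r5 <- r1,r1: IF@2 ID@3 stall=0 (-) EX@4 MEM@5 WB@6
I2 sub r4 <- r1,r4: IF@3 ID@4 stall=0 (-) EX@5 MEM@6 WB@7
I3 add r2 <- r4,r1: IF@4 ID@5 stall=2 (RAW on I2.r4 (WB@7)) EX@8 MEM@9 WB@10
I4 ld r1 <- r1: IF@5 ID@8 stall=0 (-) EX@9 MEM@10 WB@11

Answer: 11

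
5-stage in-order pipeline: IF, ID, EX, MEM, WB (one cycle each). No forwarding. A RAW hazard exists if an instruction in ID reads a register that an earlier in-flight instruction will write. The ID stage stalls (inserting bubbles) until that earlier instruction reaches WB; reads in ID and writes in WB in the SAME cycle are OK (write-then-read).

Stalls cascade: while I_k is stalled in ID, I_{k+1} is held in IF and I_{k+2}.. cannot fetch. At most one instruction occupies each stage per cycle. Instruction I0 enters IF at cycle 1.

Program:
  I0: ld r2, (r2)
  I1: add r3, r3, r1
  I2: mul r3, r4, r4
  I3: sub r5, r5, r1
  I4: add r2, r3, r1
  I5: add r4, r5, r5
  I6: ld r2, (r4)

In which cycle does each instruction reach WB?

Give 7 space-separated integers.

I0 ld r2 <- r2: IF@1 ID@2 stall=0 (-) EX@3 MEM@4 WB@5
I1 add r3 <- r3,r1: IF@2 ID@3 stall=0 (-) EX@4 MEM@5 WB@6
I2 mul r3 <- r4,r4: IF@3 ID@4 stall=0 (-) EX@5 MEM@6 WB@7
I3 sub r5 <- r5,r1: IF@4 ID@5 stall=0 (-) EX@6 MEM@7 WB@8
I4 add r2 <- r3,r1: IF@5 ID@6 stall=1 (RAW on I2.r3 (WB@7)) EX@8 MEM@9 WB@10
I5 add r4 <- r5,r5: IF@6 ID@8 stall=0 (-) EX@9 MEM@10 WB@11
I6 ld r2 <- r4: IF@8 ID@9 stall=2 (RAW on I5.r4 (WB@11)) EX@12 MEM@13 WB@14

Answer: 5 6 7 8 10 11 14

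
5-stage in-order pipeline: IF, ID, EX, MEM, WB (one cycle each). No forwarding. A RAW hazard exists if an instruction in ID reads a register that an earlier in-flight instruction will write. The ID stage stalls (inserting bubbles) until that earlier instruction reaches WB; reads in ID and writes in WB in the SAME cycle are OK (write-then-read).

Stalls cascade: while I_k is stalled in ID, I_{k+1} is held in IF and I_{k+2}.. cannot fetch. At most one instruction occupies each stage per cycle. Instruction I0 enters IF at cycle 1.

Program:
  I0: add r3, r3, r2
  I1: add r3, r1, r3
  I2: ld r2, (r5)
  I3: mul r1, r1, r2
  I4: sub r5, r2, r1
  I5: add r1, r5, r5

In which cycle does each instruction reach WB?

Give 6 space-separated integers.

Answer: 5 8 9 12 15 18

Derivation:
I0 add r3 <- r3,r2: IF@1 ID@2 stall=0 (-) EX@3 MEM@4 WB@5
I1 add r3 <- r1,r3: IF@2 ID@3 stall=2 (RAW on I0.r3 (WB@5)) EX@6 MEM@7 WB@8
I2 ld r2 <- r5: IF@3 ID@6 stall=0 (-) EX@7 MEM@8 WB@9
I3 mul r1 <- r1,r2: IF@6 ID@7 stall=2 (RAW on I2.r2 (WB@9)) EX@10 MEM@11 WB@12
I4 sub r5 <- r2,r1: IF@7 ID@10 stall=2 (RAW on I3.r1 (WB@12)) EX@13 MEM@14 WB@15
I5 add r1 <- r5,r5: IF@10 ID@13 stall=2 (RAW on I4.r5 (WB@15)) EX@16 MEM@17 WB@18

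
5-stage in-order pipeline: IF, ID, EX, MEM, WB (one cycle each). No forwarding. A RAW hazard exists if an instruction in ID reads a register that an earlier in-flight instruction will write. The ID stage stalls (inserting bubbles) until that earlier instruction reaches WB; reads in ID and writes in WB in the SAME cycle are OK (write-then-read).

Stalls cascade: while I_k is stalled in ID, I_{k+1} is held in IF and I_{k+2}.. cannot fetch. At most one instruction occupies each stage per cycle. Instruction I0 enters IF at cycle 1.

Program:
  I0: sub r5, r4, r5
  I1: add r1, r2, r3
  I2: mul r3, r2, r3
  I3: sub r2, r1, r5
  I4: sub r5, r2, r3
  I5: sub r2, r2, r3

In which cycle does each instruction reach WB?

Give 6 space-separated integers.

Answer: 5 6 7 9 12 13

Derivation:
I0 sub r5 <- r4,r5: IF@1 ID@2 stall=0 (-) EX@3 MEM@4 WB@5
I1 add r1 <- r2,r3: IF@2 ID@3 stall=0 (-) EX@4 MEM@5 WB@6
I2 mul r3 <- r2,r3: IF@3 ID@4 stall=0 (-) EX@5 MEM@6 WB@7
I3 sub r2 <- r1,r5: IF@4 ID@5 stall=1 (RAW on I1.r1 (WB@6)) EX@7 MEM@8 WB@9
I4 sub r5 <- r2,r3: IF@5 ID@7 stall=2 (RAW on I3.r2 (WB@9)) EX@10 MEM@11 WB@12
I5 sub r2 <- r2,r3: IF@7 ID@10 stall=0 (-) EX@11 MEM@12 WB@13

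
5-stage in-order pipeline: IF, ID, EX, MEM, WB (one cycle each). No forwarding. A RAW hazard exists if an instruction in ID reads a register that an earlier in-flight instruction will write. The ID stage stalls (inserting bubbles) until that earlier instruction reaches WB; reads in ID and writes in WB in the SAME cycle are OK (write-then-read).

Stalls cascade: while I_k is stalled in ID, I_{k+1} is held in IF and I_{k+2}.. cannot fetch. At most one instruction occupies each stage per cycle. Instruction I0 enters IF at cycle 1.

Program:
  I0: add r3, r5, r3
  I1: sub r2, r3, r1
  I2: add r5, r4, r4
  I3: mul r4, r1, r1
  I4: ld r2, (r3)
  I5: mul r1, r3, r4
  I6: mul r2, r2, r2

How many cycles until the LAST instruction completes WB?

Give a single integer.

I0 add r3 <- r5,r3: IF@1 ID@2 stall=0 (-) EX@3 MEM@4 WB@5
I1 sub r2 <- r3,r1: IF@2 ID@3 stall=2 (RAW on I0.r3 (WB@5)) EX@6 MEM@7 WB@8
I2 add r5 <- r4,r4: IF@3 ID@6 stall=0 (-) EX@7 MEM@8 WB@9
I3 mul r4 <- r1,r1: IF@6 ID@7 stall=0 (-) EX@8 MEM@9 WB@10
I4 ld r2 <- r3: IF@7 ID@8 stall=0 (-) EX@9 MEM@10 WB@11
I5 mul r1 <- r3,r4: IF@8 ID@9 stall=1 (RAW on I3.r4 (WB@10)) EX@11 MEM@12 WB@13
I6 mul r2 <- r2,r2: IF@9 ID@11 stall=0 (-) EX@12 MEM@13 WB@14

Answer: 14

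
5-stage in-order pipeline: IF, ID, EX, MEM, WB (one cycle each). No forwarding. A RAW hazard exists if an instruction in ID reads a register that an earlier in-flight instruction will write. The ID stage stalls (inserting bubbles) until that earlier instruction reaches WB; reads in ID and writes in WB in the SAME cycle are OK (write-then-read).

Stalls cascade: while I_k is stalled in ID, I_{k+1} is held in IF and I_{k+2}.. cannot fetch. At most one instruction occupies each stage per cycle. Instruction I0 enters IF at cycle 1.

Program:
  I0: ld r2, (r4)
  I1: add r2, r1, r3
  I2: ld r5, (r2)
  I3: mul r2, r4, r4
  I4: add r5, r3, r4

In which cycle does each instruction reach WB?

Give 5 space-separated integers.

Answer: 5 6 9 10 11

Derivation:
I0 ld r2 <- r4: IF@1 ID@2 stall=0 (-) EX@3 MEM@4 WB@5
I1 add r2 <- r1,r3: IF@2 ID@3 stall=0 (-) EX@4 MEM@5 WB@6
I2 ld r5 <- r2: IF@3 ID@4 stall=2 (RAW on I1.r2 (WB@6)) EX@7 MEM@8 WB@9
I3 mul r2 <- r4,r4: IF@4 ID@7 stall=0 (-) EX@8 MEM@9 WB@10
I4 add r5 <- r3,r4: IF@7 ID@8 stall=0 (-) EX@9 MEM@10 WB@11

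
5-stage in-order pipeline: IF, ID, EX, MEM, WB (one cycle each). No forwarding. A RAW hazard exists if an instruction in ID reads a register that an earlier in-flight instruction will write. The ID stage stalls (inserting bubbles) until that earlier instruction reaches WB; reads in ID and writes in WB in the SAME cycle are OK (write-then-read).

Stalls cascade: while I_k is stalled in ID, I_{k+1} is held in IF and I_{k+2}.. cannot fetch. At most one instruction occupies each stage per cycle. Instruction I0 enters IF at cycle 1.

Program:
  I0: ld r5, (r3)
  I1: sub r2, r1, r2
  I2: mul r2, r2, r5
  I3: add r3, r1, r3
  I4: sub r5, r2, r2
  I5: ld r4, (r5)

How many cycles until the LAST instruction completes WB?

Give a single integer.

Answer: 15

Derivation:
I0 ld r5 <- r3: IF@1 ID@2 stall=0 (-) EX@3 MEM@4 WB@5
I1 sub r2 <- r1,r2: IF@2 ID@3 stall=0 (-) EX@4 MEM@5 WB@6
I2 mul r2 <- r2,r5: IF@3 ID@4 stall=2 (RAW on I1.r2 (WB@6)) EX@7 MEM@8 WB@9
I3 add r3 <- r1,r3: IF@4 ID@7 stall=0 (-) EX@8 MEM@9 WB@10
I4 sub r5 <- r2,r2: IF@7 ID@8 stall=1 (RAW on I2.r2 (WB@9)) EX@10 MEM@11 WB@12
I5 ld r4 <- r5: IF@8 ID@10 stall=2 (RAW on I4.r5 (WB@12)) EX@13 MEM@14 WB@15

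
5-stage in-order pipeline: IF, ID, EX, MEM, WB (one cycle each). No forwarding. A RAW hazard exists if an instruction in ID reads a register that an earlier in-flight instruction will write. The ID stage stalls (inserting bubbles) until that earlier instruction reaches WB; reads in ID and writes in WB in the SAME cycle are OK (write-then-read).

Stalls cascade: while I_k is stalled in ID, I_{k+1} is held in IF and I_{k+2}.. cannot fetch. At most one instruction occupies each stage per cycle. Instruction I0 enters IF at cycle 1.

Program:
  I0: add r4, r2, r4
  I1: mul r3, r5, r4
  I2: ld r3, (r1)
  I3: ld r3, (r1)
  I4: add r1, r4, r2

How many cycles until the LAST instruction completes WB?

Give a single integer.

Answer: 11

Derivation:
I0 add r4 <- r2,r4: IF@1 ID@2 stall=0 (-) EX@3 MEM@4 WB@5
I1 mul r3 <- r5,r4: IF@2 ID@3 stall=2 (RAW on I0.r4 (WB@5)) EX@6 MEM@7 WB@8
I2 ld r3 <- r1: IF@3 ID@6 stall=0 (-) EX@7 MEM@8 WB@9
I3 ld r3 <- r1: IF@6 ID@7 stall=0 (-) EX@8 MEM@9 WB@10
I4 add r1 <- r4,r2: IF@7 ID@8 stall=0 (-) EX@9 MEM@10 WB@11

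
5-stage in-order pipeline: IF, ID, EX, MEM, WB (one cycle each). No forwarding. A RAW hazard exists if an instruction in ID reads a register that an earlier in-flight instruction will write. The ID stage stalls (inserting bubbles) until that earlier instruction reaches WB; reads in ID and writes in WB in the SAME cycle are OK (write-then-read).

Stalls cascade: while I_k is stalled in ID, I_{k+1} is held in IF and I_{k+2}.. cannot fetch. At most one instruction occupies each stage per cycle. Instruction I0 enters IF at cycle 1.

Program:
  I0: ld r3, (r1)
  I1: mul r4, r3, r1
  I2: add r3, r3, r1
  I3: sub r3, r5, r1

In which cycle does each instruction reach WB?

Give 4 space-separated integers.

I0 ld r3 <- r1: IF@1 ID@2 stall=0 (-) EX@3 MEM@4 WB@5
I1 mul r4 <- r3,r1: IF@2 ID@3 stall=2 (RAW on I0.r3 (WB@5)) EX@6 MEM@7 WB@8
I2 add r3 <- r3,r1: IF@3 ID@6 stall=0 (-) EX@7 MEM@8 WB@9
I3 sub r3 <- r5,r1: IF@6 ID@7 stall=0 (-) EX@8 MEM@9 WB@10

Answer: 5 8 9 10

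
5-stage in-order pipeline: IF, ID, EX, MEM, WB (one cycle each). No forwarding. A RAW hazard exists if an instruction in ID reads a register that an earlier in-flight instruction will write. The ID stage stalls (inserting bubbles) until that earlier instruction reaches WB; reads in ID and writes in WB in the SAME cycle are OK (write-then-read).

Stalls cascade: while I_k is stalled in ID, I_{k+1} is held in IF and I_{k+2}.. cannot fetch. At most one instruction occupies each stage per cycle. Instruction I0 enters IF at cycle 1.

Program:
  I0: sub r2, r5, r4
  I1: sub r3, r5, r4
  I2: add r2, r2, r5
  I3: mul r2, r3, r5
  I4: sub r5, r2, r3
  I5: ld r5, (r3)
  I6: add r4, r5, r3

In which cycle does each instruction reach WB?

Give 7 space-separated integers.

Answer: 5 6 8 9 12 13 16

Derivation:
I0 sub r2 <- r5,r4: IF@1 ID@2 stall=0 (-) EX@3 MEM@4 WB@5
I1 sub r3 <- r5,r4: IF@2 ID@3 stall=0 (-) EX@4 MEM@5 WB@6
I2 add r2 <- r2,r5: IF@3 ID@4 stall=1 (RAW on I0.r2 (WB@5)) EX@6 MEM@7 WB@8
I3 mul r2 <- r3,r5: IF@4 ID@6 stall=0 (-) EX@7 MEM@8 WB@9
I4 sub r5 <- r2,r3: IF@6 ID@7 stall=2 (RAW on I3.r2 (WB@9)) EX@10 MEM@11 WB@12
I5 ld r5 <- r3: IF@7 ID@10 stall=0 (-) EX@11 MEM@12 WB@13
I6 add r4 <- r5,r3: IF@10 ID@11 stall=2 (RAW on I5.r5 (WB@13)) EX@14 MEM@15 WB@16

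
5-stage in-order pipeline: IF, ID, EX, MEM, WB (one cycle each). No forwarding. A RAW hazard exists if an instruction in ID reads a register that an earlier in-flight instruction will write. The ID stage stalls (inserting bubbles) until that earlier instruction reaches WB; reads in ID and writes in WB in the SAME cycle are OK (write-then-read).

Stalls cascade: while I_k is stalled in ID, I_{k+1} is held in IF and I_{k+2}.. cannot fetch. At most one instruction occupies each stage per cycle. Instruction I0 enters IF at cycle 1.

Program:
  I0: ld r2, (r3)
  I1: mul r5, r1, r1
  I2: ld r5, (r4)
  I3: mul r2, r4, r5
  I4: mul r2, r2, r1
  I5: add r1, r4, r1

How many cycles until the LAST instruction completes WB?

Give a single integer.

Answer: 14

Derivation:
I0 ld r2 <- r3: IF@1 ID@2 stall=0 (-) EX@3 MEM@4 WB@5
I1 mul r5 <- r1,r1: IF@2 ID@3 stall=0 (-) EX@4 MEM@5 WB@6
I2 ld r5 <- r4: IF@3 ID@4 stall=0 (-) EX@5 MEM@6 WB@7
I3 mul r2 <- r4,r5: IF@4 ID@5 stall=2 (RAW on I2.r5 (WB@7)) EX@8 MEM@9 WB@10
I4 mul r2 <- r2,r1: IF@5 ID@8 stall=2 (RAW on I3.r2 (WB@10)) EX@11 MEM@12 WB@13
I5 add r1 <- r4,r1: IF@8 ID@11 stall=0 (-) EX@12 MEM@13 WB@14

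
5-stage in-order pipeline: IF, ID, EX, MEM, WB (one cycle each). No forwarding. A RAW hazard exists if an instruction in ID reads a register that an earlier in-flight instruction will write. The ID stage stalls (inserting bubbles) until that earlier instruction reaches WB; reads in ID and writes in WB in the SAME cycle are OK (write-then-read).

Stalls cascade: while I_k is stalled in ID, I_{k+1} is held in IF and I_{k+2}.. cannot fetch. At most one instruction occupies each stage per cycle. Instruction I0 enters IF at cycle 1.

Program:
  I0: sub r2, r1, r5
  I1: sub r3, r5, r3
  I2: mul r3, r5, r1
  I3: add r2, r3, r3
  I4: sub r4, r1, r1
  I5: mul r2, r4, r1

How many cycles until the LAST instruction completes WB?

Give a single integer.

Answer: 14

Derivation:
I0 sub r2 <- r1,r5: IF@1 ID@2 stall=0 (-) EX@3 MEM@4 WB@5
I1 sub r3 <- r5,r3: IF@2 ID@3 stall=0 (-) EX@4 MEM@5 WB@6
I2 mul r3 <- r5,r1: IF@3 ID@4 stall=0 (-) EX@5 MEM@6 WB@7
I3 add r2 <- r3,r3: IF@4 ID@5 stall=2 (RAW on I2.r3 (WB@7)) EX@8 MEM@9 WB@10
I4 sub r4 <- r1,r1: IF@5 ID@8 stall=0 (-) EX@9 MEM@10 WB@11
I5 mul r2 <- r4,r1: IF@8 ID@9 stall=2 (RAW on I4.r4 (WB@11)) EX@12 MEM@13 WB@14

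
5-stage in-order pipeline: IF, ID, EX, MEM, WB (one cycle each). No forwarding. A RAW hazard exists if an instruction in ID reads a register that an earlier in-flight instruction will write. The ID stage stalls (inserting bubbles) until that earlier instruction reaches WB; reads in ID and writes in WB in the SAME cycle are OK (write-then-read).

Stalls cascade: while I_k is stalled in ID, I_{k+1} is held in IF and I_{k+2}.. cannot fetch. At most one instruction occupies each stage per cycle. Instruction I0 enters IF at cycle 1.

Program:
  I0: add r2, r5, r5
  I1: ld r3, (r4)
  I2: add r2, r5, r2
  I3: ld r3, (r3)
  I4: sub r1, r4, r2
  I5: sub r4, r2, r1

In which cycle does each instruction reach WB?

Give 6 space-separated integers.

Answer: 5 6 8 9 11 14

Derivation:
I0 add r2 <- r5,r5: IF@1 ID@2 stall=0 (-) EX@3 MEM@4 WB@5
I1 ld r3 <- r4: IF@2 ID@3 stall=0 (-) EX@4 MEM@5 WB@6
I2 add r2 <- r5,r2: IF@3 ID@4 stall=1 (RAW on I0.r2 (WB@5)) EX@6 MEM@7 WB@8
I3 ld r3 <- r3: IF@4 ID@6 stall=0 (-) EX@7 MEM@8 WB@9
I4 sub r1 <- r4,r2: IF@6 ID@7 stall=1 (RAW on I2.r2 (WB@8)) EX@9 MEM@10 WB@11
I5 sub r4 <- r2,r1: IF@7 ID@9 stall=2 (RAW on I4.r1 (WB@11)) EX@12 MEM@13 WB@14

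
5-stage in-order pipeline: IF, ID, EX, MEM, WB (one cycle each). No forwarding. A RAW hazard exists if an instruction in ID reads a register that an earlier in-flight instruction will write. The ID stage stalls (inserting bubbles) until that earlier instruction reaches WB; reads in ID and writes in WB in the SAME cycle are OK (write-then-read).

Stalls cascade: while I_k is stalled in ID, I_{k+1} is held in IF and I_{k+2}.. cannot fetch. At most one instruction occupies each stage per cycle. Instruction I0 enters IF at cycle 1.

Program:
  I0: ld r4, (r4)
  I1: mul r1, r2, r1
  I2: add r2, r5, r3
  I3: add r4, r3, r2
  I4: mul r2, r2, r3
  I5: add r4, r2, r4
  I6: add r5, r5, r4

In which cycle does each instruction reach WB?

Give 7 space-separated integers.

Answer: 5 6 7 10 11 14 17

Derivation:
I0 ld r4 <- r4: IF@1 ID@2 stall=0 (-) EX@3 MEM@4 WB@5
I1 mul r1 <- r2,r1: IF@2 ID@3 stall=0 (-) EX@4 MEM@5 WB@6
I2 add r2 <- r5,r3: IF@3 ID@4 stall=0 (-) EX@5 MEM@6 WB@7
I3 add r4 <- r3,r2: IF@4 ID@5 stall=2 (RAW on I2.r2 (WB@7)) EX@8 MEM@9 WB@10
I4 mul r2 <- r2,r3: IF@5 ID@8 stall=0 (-) EX@9 MEM@10 WB@11
I5 add r4 <- r2,r4: IF@8 ID@9 stall=2 (RAW on I4.r2 (WB@11)) EX@12 MEM@13 WB@14
I6 add r5 <- r5,r4: IF@9 ID@12 stall=2 (RAW on I5.r4 (WB@14)) EX@15 MEM@16 WB@17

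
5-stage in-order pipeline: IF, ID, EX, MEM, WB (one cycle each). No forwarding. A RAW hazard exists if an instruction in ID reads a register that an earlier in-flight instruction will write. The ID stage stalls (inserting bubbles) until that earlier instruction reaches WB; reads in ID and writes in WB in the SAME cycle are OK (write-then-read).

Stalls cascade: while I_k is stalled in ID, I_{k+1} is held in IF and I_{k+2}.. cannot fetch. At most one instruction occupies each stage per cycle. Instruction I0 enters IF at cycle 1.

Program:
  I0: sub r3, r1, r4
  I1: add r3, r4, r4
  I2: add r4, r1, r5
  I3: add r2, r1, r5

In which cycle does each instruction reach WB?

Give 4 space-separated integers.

I0 sub r3 <- r1,r4: IF@1 ID@2 stall=0 (-) EX@3 MEM@4 WB@5
I1 add r3 <- r4,r4: IF@2 ID@3 stall=0 (-) EX@4 MEM@5 WB@6
I2 add r4 <- r1,r5: IF@3 ID@4 stall=0 (-) EX@5 MEM@6 WB@7
I3 add r2 <- r1,r5: IF@4 ID@5 stall=0 (-) EX@6 MEM@7 WB@8

Answer: 5 6 7 8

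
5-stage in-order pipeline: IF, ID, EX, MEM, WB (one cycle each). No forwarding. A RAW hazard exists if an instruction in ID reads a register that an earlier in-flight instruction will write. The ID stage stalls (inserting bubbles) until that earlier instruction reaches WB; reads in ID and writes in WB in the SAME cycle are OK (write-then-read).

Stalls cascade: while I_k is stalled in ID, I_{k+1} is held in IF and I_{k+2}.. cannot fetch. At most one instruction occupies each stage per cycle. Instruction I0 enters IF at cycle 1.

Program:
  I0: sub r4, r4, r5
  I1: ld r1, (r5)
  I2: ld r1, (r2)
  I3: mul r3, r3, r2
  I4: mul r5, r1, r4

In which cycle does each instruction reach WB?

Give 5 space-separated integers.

I0 sub r4 <- r4,r5: IF@1 ID@2 stall=0 (-) EX@3 MEM@4 WB@5
I1 ld r1 <- r5: IF@2 ID@3 stall=0 (-) EX@4 MEM@5 WB@6
I2 ld r1 <- r2: IF@3 ID@4 stall=0 (-) EX@5 MEM@6 WB@7
I3 mul r3 <- r3,r2: IF@4 ID@5 stall=0 (-) EX@6 MEM@7 WB@8
I4 mul r5 <- r1,r4: IF@5 ID@6 stall=1 (RAW on I2.r1 (WB@7)) EX@8 MEM@9 WB@10

Answer: 5 6 7 8 10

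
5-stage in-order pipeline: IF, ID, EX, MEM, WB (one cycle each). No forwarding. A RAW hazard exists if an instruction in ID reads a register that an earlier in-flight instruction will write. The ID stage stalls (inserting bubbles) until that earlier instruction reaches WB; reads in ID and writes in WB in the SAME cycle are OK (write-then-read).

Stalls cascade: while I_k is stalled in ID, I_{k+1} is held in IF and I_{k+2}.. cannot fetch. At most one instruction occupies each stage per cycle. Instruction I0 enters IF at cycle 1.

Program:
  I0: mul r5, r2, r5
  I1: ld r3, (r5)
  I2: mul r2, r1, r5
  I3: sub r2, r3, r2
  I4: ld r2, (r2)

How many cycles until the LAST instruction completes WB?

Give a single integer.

Answer: 15

Derivation:
I0 mul r5 <- r2,r5: IF@1 ID@2 stall=0 (-) EX@3 MEM@4 WB@5
I1 ld r3 <- r5: IF@2 ID@3 stall=2 (RAW on I0.r5 (WB@5)) EX@6 MEM@7 WB@8
I2 mul r2 <- r1,r5: IF@3 ID@6 stall=0 (-) EX@7 MEM@8 WB@9
I3 sub r2 <- r3,r2: IF@6 ID@7 stall=2 (RAW on I2.r2 (WB@9)) EX@10 MEM@11 WB@12
I4 ld r2 <- r2: IF@7 ID@10 stall=2 (RAW on I3.r2 (WB@12)) EX@13 MEM@14 WB@15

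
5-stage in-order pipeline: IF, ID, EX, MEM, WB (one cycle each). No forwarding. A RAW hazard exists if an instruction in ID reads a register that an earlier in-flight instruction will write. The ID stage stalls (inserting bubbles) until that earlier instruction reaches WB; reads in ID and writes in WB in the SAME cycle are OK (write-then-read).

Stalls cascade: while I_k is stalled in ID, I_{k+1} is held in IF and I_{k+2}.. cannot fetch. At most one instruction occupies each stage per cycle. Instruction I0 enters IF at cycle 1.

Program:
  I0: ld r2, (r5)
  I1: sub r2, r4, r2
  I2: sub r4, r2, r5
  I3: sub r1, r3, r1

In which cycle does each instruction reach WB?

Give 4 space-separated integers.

I0 ld r2 <- r5: IF@1 ID@2 stall=0 (-) EX@3 MEM@4 WB@5
I1 sub r2 <- r4,r2: IF@2 ID@3 stall=2 (RAW on I0.r2 (WB@5)) EX@6 MEM@7 WB@8
I2 sub r4 <- r2,r5: IF@3 ID@6 stall=2 (RAW on I1.r2 (WB@8)) EX@9 MEM@10 WB@11
I3 sub r1 <- r3,r1: IF@6 ID@9 stall=0 (-) EX@10 MEM@11 WB@12

Answer: 5 8 11 12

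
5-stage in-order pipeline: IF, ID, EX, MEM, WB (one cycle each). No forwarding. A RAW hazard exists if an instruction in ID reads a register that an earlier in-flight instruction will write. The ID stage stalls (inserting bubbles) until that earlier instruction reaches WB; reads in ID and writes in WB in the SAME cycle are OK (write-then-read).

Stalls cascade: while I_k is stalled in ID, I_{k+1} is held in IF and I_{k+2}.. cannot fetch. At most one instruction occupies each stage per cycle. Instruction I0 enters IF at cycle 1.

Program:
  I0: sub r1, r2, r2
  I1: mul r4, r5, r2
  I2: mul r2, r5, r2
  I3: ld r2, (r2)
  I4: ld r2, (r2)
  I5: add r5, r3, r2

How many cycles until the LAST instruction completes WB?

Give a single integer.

Answer: 16

Derivation:
I0 sub r1 <- r2,r2: IF@1 ID@2 stall=0 (-) EX@3 MEM@4 WB@5
I1 mul r4 <- r5,r2: IF@2 ID@3 stall=0 (-) EX@4 MEM@5 WB@6
I2 mul r2 <- r5,r2: IF@3 ID@4 stall=0 (-) EX@5 MEM@6 WB@7
I3 ld r2 <- r2: IF@4 ID@5 stall=2 (RAW on I2.r2 (WB@7)) EX@8 MEM@9 WB@10
I4 ld r2 <- r2: IF@5 ID@8 stall=2 (RAW on I3.r2 (WB@10)) EX@11 MEM@12 WB@13
I5 add r5 <- r3,r2: IF@8 ID@11 stall=2 (RAW on I4.r2 (WB@13)) EX@14 MEM@15 WB@16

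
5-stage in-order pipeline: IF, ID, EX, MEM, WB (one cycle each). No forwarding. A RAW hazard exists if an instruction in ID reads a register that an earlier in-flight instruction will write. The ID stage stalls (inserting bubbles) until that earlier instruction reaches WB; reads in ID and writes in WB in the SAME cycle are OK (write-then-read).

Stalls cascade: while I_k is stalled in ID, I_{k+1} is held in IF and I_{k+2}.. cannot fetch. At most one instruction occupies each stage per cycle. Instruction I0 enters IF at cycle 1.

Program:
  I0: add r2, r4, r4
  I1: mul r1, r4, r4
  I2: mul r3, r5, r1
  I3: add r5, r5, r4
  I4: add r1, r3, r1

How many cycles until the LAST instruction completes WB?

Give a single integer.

Answer: 12

Derivation:
I0 add r2 <- r4,r4: IF@1 ID@2 stall=0 (-) EX@3 MEM@4 WB@5
I1 mul r1 <- r4,r4: IF@2 ID@3 stall=0 (-) EX@4 MEM@5 WB@6
I2 mul r3 <- r5,r1: IF@3 ID@4 stall=2 (RAW on I1.r1 (WB@6)) EX@7 MEM@8 WB@9
I3 add r5 <- r5,r4: IF@4 ID@7 stall=0 (-) EX@8 MEM@9 WB@10
I4 add r1 <- r3,r1: IF@7 ID@8 stall=1 (RAW on I2.r3 (WB@9)) EX@10 MEM@11 WB@12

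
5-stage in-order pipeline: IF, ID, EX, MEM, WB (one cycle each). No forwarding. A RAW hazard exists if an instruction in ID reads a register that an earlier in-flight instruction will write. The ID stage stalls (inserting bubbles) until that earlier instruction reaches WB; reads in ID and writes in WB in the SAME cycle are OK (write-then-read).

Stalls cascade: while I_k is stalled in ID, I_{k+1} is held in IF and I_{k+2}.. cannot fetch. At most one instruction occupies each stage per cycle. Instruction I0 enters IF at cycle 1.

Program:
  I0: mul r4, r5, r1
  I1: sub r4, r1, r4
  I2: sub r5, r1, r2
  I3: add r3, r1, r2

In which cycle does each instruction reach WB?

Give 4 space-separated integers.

I0 mul r4 <- r5,r1: IF@1 ID@2 stall=0 (-) EX@3 MEM@4 WB@5
I1 sub r4 <- r1,r4: IF@2 ID@3 stall=2 (RAW on I0.r4 (WB@5)) EX@6 MEM@7 WB@8
I2 sub r5 <- r1,r2: IF@3 ID@6 stall=0 (-) EX@7 MEM@8 WB@9
I3 add r3 <- r1,r2: IF@6 ID@7 stall=0 (-) EX@8 MEM@9 WB@10

Answer: 5 8 9 10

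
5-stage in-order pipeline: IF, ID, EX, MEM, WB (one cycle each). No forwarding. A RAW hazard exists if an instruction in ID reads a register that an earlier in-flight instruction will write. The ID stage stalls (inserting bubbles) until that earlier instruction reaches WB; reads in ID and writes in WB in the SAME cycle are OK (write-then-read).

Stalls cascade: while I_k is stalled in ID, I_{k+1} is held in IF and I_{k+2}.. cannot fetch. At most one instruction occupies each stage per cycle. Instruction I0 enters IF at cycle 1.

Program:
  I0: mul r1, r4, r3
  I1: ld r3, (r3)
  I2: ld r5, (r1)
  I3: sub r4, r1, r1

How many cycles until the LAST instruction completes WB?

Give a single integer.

Answer: 9

Derivation:
I0 mul r1 <- r4,r3: IF@1 ID@2 stall=0 (-) EX@3 MEM@4 WB@5
I1 ld r3 <- r3: IF@2 ID@3 stall=0 (-) EX@4 MEM@5 WB@6
I2 ld r5 <- r1: IF@3 ID@4 stall=1 (RAW on I0.r1 (WB@5)) EX@6 MEM@7 WB@8
I3 sub r4 <- r1,r1: IF@4 ID@6 stall=0 (-) EX@7 MEM@8 WB@9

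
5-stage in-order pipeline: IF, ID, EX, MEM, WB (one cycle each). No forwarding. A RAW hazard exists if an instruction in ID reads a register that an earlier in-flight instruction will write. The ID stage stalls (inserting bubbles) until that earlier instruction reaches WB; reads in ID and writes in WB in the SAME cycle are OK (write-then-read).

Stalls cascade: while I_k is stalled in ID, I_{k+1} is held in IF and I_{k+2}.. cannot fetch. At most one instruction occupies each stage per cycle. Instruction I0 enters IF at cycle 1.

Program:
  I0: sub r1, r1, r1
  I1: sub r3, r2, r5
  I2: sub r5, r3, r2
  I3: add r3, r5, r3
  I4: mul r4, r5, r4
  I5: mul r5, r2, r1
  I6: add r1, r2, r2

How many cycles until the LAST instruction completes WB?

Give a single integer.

Answer: 15

Derivation:
I0 sub r1 <- r1,r1: IF@1 ID@2 stall=0 (-) EX@3 MEM@4 WB@5
I1 sub r3 <- r2,r5: IF@2 ID@3 stall=0 (-) EX@4 MEM@5 WB@6
I2 sub r5 <- r3,r2: IF@3 ID@4 stall=2 (RAW on I1.r3 (WB@6)) EX@7 MEM@8 WB@9
I3 add r3 <- r5,r3: IF@4 ID@7 stall=2 (RAW on I2.r5 (WB@9)) EX@10 MEM@11 WB@12
I4 mul r4 <- r5,r4: IF@7 ID@10 stall=0 (-) EX@11 MEM@12 WB@13
I5 mul r5 <- r2,r1: IF@10 ID@11 stall=0 (-) EX@12 MEM@13 WB@14
I6 add r1 <- r2,r2: IF@11 ID@12 stall=0 (-) EX@13 MEM@14 WB@15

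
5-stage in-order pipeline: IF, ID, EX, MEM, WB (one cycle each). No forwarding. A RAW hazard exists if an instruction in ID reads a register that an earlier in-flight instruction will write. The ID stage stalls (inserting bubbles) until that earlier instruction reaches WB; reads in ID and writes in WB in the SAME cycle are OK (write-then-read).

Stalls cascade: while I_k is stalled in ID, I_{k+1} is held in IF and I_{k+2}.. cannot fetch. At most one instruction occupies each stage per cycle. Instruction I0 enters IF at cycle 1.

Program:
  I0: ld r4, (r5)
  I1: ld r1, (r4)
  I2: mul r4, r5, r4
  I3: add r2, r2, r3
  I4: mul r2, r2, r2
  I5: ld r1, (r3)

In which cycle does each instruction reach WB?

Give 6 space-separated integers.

I0 ld r4 <- r5: IF@1 ID@2 stall=0 (-) EX@3 MEM@4 WB@5
I1 ld r1 <- r4: IF@2 ID@3 stall=2 (RAW on I0.r4 (WB@5)) EX@6 MEM@7 WB@8
I2 mul r4 <- r5,r4: IF@3 ID@6 stall=0 (-) EX@7 MEM@8 WB@9
I3 add r2 <- r2,r3: IF@6 ID@7 stall=0 (-) EX@8 MEM@9 WB@10
I4 mul r2 <- r2,r2: IF@7 ID@8 stall=2 (RAW on I3.r2 (WB@10)) EX@11 MEM@12 WB@13
I5 ld r1 <- r3: IF@8 ID@11 stall=0 (-) EX@12 MEM@13 WB@14

Answer: 5 8 9 10 13 14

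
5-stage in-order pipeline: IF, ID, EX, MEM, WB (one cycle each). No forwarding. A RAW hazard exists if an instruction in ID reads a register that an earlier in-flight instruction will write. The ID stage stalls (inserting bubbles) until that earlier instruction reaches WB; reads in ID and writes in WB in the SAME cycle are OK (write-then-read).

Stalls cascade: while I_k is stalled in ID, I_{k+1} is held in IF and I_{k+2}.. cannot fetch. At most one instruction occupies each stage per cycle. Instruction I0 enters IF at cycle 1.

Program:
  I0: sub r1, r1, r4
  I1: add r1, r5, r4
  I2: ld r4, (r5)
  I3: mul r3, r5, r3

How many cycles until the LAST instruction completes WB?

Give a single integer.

Answer: 8

Derivation:
I0 sub r1 <- r1,r4: IF@1 ID@2 stall=0 (-) EX@3 MEM@4 WB@5
I1 add r1 <- r5,r4: IF@2 ID@3 stall=0 (-) EX@4 MEM@5 WB@6
I2 ld r4 <- r5: IF@3 ID@4 stall=0 (-) EX@5 MEM@6 WB@7
I3 mul r3 <- r5,r3: IF@4 ID@5 stall=0 (-) EX@6 MEM@7 WB@8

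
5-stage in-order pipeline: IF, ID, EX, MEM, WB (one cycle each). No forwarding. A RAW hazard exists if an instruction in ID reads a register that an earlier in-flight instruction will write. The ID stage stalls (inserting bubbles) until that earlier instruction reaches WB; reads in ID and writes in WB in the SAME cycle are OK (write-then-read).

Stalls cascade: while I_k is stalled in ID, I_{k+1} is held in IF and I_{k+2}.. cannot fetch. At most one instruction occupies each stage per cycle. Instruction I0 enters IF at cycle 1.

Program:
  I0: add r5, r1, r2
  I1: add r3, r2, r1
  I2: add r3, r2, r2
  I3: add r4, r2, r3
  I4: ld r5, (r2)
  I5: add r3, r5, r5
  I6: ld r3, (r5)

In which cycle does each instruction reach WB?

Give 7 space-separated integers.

Answer: 5 6 7 10 11 14 15

Derivation:
I0 add r5 <- r1,r2: IF@1 ID@2 stall=0 (-) EX@3 MEM@4 WB@5
I1 add r3 <- r2,r1: IF@2 ID@3 stall=0 (-) EX@4 MEM@5 WB@6
I2 add r3 <- r2,r2: IF@3 ID@4 stall=0 (-) EX@5 MEM@6 WB@7
I3 add r4 <- r2,r3: IF@4 ID@5 stall=2 (RAW on I2.r3 (WB@7)) EX@8 MEM@9 WB@10
I4 ld r5 <- r2: IF@5 ID@8 stall=0 (-) EX@9 MEM@10 WB@11
I5 add r3 <- r5,r5: IF@8 ID@9 stall=2 (RAW on I4.r5 (WB@11)) EX@12 MEM@13 WB@14
I6 ld r3 <- r5: IF@9 ID@12 stall=0 (-) EX@13 MEM@14 WB@15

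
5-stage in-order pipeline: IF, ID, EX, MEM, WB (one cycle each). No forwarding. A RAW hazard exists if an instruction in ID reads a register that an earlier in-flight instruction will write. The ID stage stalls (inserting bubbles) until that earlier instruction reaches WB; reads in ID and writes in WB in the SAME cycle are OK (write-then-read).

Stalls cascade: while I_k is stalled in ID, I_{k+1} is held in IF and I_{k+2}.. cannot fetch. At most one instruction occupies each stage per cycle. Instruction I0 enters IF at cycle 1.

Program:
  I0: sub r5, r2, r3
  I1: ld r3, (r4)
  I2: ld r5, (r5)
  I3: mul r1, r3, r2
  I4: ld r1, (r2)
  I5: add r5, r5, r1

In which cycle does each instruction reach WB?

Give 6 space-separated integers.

I0 sub r5 <- r2,r3: IF@1 ID@2 stall=0 (-) EX@3 MEM@4 WB@5
I1 ld r3 <- r4: IF@2 ID@3 stall=0 (-) EX@4 MEM@5 WB@6
I2 ld r5 <- r5: IF@3 ID@4 stall=1 (RAW on I0.r5 (WB@5)) EX@6 MEM@7 WB@8
I3 mul r1 <- r3,r2: IF@4 ID@6 stall=0 (-) EX@7 MEM@8 WB@9
I4 ld r1 <- r2: IF@6 ID@7 stall=0 (-) EX@8 MEM@9 WB@10
I5 add r5 <- r5,r1: IF@7 ID@8 stall=2 (RAW on I4.r1 (WB@10)) EX@11 MEM@12 WB@13

Answer: 5 6 8 9 10 13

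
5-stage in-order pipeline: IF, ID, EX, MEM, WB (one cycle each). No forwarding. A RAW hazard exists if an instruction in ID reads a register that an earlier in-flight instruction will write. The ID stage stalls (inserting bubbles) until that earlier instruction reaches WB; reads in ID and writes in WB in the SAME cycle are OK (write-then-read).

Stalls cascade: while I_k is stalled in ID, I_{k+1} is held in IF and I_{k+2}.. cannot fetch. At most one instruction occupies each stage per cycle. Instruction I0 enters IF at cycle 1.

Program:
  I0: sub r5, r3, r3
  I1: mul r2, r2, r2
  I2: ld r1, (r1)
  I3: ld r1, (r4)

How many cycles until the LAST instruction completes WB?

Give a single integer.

Answer: 8

Derivation:
I0 sub r5 <- r3,r3: IF@1 ID@2 stall=0 (-) EX@3 MEM@4 WB@5
I1 mul r2 <- r2,r2: IF@2 ID@3 stall=0 (-) EX@4 MEM@5 WB@6
I2 ld r1 <- r1: IF@3 ID@4 stall=0 (-) EX@5 MEM@6 WB@7
I3 ld r1 <- r4: IF@4 ID@5 stall=0 (-) EX@6 MEM@7 WB@8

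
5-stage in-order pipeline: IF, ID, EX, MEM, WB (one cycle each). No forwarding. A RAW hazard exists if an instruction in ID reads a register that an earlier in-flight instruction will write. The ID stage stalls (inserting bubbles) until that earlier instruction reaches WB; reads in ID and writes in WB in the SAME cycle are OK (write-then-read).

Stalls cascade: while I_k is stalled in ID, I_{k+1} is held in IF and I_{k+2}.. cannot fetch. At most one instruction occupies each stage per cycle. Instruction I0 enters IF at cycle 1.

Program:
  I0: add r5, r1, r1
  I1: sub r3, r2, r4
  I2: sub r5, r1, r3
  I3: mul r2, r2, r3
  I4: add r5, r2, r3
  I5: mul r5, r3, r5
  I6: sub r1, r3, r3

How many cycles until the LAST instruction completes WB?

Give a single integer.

Answer: 17

Derivation:
I0 add r5 <- r1,r1: IF@1 ID@2 stall=0 (-) EX@3 MEM@4 WB@5
I1 sub r3 <- r2,r4: IF@2 ID@3 stall=0 (-) EX@4 MEM@5 WB@6
I2 sub r5 <- r1,r3: IF@3 ID@4 stall=2 (RAW on I1.r3 (WB@6)) EX@7 MEM@8 WB@9
I3 mul r2 <- r2,r3: IF@4 ID@7 stall=0 (-) EX@8 MEM@9 WB@10
I4 add r5 <- r2,r3: IF@7 ID@8 stall=2 (RAW on I3.r2 (WB@10)) EX@11 MEM@12 WB@13
I5 mul r5 <- r3,r5: IF@8 ID@11 stall=2 (RAW on I4.r5 (WB@13)) EX@14 MEM@15 WB@16
I6 sub r1 <- r3,r3: IF@11 ID@14 stall=0 (-) EX@15 MEM@16 WB@17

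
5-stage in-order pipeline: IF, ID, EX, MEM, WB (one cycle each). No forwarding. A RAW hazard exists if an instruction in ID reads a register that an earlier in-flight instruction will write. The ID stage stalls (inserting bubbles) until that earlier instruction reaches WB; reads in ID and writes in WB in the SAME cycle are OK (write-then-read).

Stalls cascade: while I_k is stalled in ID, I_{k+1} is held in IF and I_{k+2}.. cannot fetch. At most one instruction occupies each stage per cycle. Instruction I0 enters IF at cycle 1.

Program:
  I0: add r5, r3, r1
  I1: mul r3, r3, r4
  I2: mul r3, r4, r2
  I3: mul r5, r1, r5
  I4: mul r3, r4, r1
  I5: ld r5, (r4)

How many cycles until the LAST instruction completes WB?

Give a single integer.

I0 add r5 <- r3,r1: IF@1 ID@2 stall=0 (-) EX@3 MEM@4 WB@5
I1 mul r3 <- r3,r4: IF@2 ID@3 stall=0 (-) EX@4 MEM@5 WB@6
I2 mul r3 <- r4,r2: IF@3 ID@4 stall=0 (-) EX@5 MEM@6 WB@7
I3 mul r5 <- r1,r5: IF@4 ID@5 stall=0 (-) EX@6 MEM@7 WB@8
I4 mul r3 <- r4,r1: IF@5 ID@6 stall=0 (-) EX@7 MEM@8 WB@9
I5 ld r5 <- r4: IF@6 ID@7 stall=0 (-) EX@8 MEM@9 WB@10

Answer: 10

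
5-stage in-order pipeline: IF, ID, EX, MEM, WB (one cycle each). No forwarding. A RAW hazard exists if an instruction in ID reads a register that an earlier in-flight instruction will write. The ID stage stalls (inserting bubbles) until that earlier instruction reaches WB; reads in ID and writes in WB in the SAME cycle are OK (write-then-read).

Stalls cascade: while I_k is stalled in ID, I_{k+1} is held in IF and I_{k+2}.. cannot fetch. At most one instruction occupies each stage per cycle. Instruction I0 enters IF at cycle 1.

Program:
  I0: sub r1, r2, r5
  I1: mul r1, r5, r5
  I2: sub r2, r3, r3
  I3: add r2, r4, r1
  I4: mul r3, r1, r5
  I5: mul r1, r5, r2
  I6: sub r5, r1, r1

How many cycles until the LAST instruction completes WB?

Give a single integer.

I0 sub r1 <- r2,r5: IF@1 ID@2 stall=0 (-) EX@3 MEM@4 WB@5
I1 mul r1 <- r5,r5: IF@2 ID@3 stall=0 (-) EX@4 MEM@5 WB@6
I2 sub r2 <- r3,r3: IF@3 ID@4 stall=0 (-) EX@5 MEM@6 WB@7
I3 add r2 <- r4,r1: IF@4 ID@5 stall=1 (RAW on I1.r1 (WB@6)) EX@7 MEM@8 WB@9
I4 mul r3 <- r1,r5: IF@5 ID@7 stall=0 (-) EX@8 MEM@9 WB@10
I5 mul r1 <- r5,r2: IF@7 ID@8 stall=1 (RAW on I3.r2 (WB@9)) EX@10 MEM@11 WB@12
I6 sub r5 <- r1,r1: IF@8 ID@10 stall=2 (RAW on I5.r1 (WB@12)) EX@13 MEM@14 WB@15

Answer: 15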